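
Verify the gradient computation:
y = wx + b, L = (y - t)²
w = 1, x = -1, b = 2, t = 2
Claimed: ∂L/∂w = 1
Incorrect

y = (1)(-1) + 2 = 1
∂L/∂y = 2(y - t) = 2(1 - 2) = -2
∂y/∂w = x = -1
∂L/∂w = -2 × -1 = 2

Claimed value: 1
Incorrect: The correct gradient is 2.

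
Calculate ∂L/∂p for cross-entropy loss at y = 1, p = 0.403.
∂L/∂p = -2.481

∂L/∂p = -y/p + (1-y)/(1-p) = -1/0.403 + 0 = -2.481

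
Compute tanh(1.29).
0.8591

tanh(1.29) = (e^(1.29) - e^(-1.29))/(e^(1.29) + e^(-1.29)) = 0.8591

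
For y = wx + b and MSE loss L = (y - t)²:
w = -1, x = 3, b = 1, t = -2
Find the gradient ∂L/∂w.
∂L/∂w = 0

y = wx + b = (-1)(3) + 1 = -2
∂L/∂y = 2(y - t) = 2(-2 - -2) = 0
∂y/∂w = x = 3
∂L/∂w = ∂L/∂y · ∂y/∂w = 0 × 3 = 0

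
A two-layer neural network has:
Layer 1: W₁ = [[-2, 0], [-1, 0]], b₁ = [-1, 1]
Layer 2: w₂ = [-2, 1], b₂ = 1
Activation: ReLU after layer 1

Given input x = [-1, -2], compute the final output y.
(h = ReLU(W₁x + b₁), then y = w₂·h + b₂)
y = 1

Layer 1 pre-activation: z₁ = [1, 2]
After ReLU: h = [1, 2]
Layer 2 output: y = -2×1 + 1×2 + 1 = 1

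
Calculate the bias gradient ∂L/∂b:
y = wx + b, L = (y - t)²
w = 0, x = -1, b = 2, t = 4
∂L/∂b = -4

y = wx + b = (0)(-1) + 2 = 2
∂L/∂y = 2(y - t) = 2(2 - 4) = -4
∂y/∂b = 1
∂L/∂b = ∂L/∂y · ∂y/∂b = -4 × 1 = -4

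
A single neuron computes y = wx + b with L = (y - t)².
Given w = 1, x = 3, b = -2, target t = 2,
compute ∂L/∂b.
∂L/∂b = -2

y = wx + b = (1)(3) + -2 = 1
∂L/∂y = 2(y - t) = 2(1 - 2) = -2
∂y/∂b = 1
∂L/∂b = ∂L/∂y · ∂y/∂b = -2 × 1 = -2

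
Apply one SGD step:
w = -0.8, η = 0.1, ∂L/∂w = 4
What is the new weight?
w_new = -1.2

w_new = w - η·∂L/∂w = -0.8 - 0.1×(4) = -0.8 - (0.4) = -1.2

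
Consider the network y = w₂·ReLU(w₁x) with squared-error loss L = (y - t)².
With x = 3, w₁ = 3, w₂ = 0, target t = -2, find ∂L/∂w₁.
∂L/∂w₁ = 0

Forward pass:
z = w₁x = 3×3 = 9
h = ReLU(9) = 9
y = w₂h = 0×9 = 0

Backward pass:
∂L/∂y = 2(y - t) = 2(0 - -2) = 4
∂y/∂h = w₂ = 0
∂h/∂z = 1 (ReLU derivative)
∂z/∂w₁ = x = 3

∂L/∂w₁ = 4 × 0 × 1 × 3 = 0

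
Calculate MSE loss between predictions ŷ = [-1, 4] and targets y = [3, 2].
MSE = 10

MSE = (1/2)((-1-3)² + (4-2)²) = (1/2)(16 + 4) = 10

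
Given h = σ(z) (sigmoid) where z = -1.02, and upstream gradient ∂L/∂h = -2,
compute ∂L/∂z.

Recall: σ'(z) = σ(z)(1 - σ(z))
∂L/∂z = -0.3896

σ(-1.02) = 0.265
σ'(-1.02) = σ(-1.02)(1 - σ(-1.02)) = 0.265 × 0.735 = 0.1948
∂L/∂z = ∂L/∂h · σ'(z) = -2 × 0.1948 = -0.3896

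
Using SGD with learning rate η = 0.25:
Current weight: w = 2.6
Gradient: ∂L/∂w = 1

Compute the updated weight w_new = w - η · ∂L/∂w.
w_new = 2.35

w_new = w - η·∂L/∂w = 2.6 - 0.25×(1) = 2.6 - (0.25) = 2.35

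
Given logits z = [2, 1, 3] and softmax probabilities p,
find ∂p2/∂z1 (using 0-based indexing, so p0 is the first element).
∂p2/∂z1 = -0.05989

p = softmax(z) = [0.2447, 0.09003, 0.6652]
p2 = 0.6652, p1 = 0.09003

∂p2/∂z1 = -p2 × p1 = -0.6652 × 0.09003 = -0.05989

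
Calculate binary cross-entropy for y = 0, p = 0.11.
L = 0.1165

L = -0·log(0.11) - 1·log(0.89) = -log(0.89) = 0.1165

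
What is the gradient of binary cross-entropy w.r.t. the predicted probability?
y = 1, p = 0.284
∂L/∂p = -3.521

∂L/∂p = -y/p + (1-y)/(1-p) = -1/0.284 + 0 = -3.521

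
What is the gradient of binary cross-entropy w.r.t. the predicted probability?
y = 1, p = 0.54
∂L/∂p = -1.852

∂L/∂p = -y/p + (1-y)/(1-p) = -1/0.54 + 0 = -1.852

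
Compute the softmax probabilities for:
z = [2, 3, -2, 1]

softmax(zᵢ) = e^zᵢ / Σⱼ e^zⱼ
p = [0.2436, 0.6623, 0.0045, 0.0896]

exp(z) = [7.389, 20.09, 0.1353, 2.718]
Sum = 30.33
p = [0.2436, 0.6623, 0.0045, 0.0896]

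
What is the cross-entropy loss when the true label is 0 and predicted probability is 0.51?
L = 0.7133

L = -0·log(0.51) - 1·log(0.49) = -log(0.49) = 0.7133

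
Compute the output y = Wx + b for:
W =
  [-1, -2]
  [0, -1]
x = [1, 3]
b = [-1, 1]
y = [-8, -2]

Wx = [-1×1 + -2×3, 0×1 + -1×3]
   = [-7, -3]
y = Wx + b = [-7 + -1, -3 + 1] = [-8, -2]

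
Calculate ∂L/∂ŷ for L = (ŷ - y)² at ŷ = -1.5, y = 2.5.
∂L/∂ŷ = -8.0

∂L/∂ŷ = 2(ŷ - y) = 2(-1.5 - 2.5) = 2(-4.0) = -8.0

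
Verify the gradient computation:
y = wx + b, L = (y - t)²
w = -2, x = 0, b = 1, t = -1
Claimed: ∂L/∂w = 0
Correct

y = (-2)(0) + 1 = 1
∂L/∂y = 2(y - t) = 2(1 - -1) = 4
∂y/∂w = x = 0
∂L/∂w = 4 × 0 = 0

Claimed value: 0
Correct: The correct gradient is 0.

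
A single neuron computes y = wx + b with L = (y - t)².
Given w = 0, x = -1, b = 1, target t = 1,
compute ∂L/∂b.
∂L/∂b = 0

y = wx + b = (0)(-1) + 1 = 1
∂L/∂y = 2(y - t) = 2(1 - 1) = 0
∂y/∂b = 1
∂L/∂b = ∂L/∂y · ∂y/∂b = 0 × 1 = 0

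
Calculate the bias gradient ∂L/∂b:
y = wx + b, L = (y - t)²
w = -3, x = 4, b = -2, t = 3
∂L/∂b = -34

y = wx + b = (-3)(4) + -2 = -14
∂L/∂y = 2(y - t) = 2(-14 - 3) = -34
∂y/∂b = 1
∂L/∂b = ∂L/∂y · ∂y/∂b = -34 × 1 = -34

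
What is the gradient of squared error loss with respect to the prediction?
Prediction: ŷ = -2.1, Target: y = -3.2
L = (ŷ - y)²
∂L/∂ŷ = 2.2

∂L/∂ŷ = 2(ŷ - y) = 2(-2.1 - -3.2) = 2(1.1) = 2.2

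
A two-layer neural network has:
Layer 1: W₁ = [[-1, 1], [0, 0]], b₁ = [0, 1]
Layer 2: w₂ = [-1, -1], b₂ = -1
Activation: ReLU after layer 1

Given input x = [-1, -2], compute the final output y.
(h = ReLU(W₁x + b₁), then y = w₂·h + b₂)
y = -2

Layer 1 pre-activation: z₁ = [-1, 1]
After ReLU: h = [0, 1]
Layer 2 output: y = -1×0 + -1×1 + -1 = -2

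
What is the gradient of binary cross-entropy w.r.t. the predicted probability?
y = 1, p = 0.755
∂L/∂p = -1.325

∂L/∂p = -y/p + (1-y)/(1-p) = -1/0.755 + 0 = -1.325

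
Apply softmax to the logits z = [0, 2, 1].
p = [0.09, 0.6652, 0.2447]

exp(z) = [1, 7.389, 2.718]
Sum = 11.11
p = [0.09, 0.6652, 0.2447]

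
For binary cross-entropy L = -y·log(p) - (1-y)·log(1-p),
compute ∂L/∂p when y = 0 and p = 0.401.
∂L/∂p = 1.669

∂L/∂p = -y/p + (1-y)/(1-p) = 0 + 1/0.599 = 1.669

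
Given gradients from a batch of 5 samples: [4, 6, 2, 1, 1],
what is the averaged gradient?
Average gradient = 2.8

Average = (1/5)(4 + 6 + 2 + 1 + 1) = 14/5 = 2.8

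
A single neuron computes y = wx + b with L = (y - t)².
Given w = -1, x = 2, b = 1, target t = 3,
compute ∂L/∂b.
∂L/∂b = -8

y = wx + b = (-1)(2) + 1 = -1
∂L/∂y = 2(y - t) = 2(-1 - 3) = -8
∂y/∂b = 1
∂L/∂b = ∂L/∂y · ∂y/∂b = -8 × 1 = -8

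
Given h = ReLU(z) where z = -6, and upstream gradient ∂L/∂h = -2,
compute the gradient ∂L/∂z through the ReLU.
∂L/∂z = 0

h = ReLU(-6) = 0
Since z < 0: ∂h/∂z = 0
∂L/∂z = ∂L/∂h · ∂h/∂z = -2 × 0 = 0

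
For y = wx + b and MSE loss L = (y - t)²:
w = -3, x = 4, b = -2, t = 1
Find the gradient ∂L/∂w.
∂L/∂w = -120

y = wx + b = (-3)(4) + -2 = -14
∂L/∂y = 2(y - t) = 2(-14 - 1) = -30
∂y/∂w = x = 4
∂L/∂w = ∂L/∂y · ∂y/∂w = -30 × 4 = -120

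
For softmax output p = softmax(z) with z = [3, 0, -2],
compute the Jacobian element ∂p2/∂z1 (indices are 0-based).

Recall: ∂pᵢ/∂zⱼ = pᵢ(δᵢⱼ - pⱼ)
∂p2/∂z1 = -0.0003005

p = softmax(z) = [0.9465, 0.04712, 0.006377]
p2 = 0.006377, p1 = 0.04712

∂p2/∂z1 = -p2 × p1 = -0.006377 × 0.04712 = -0.0003005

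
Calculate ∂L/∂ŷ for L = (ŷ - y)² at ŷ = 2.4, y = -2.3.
∂L/∂ŷ = 9.4

∂L/∂ŷ = 2(ŷ - y) = 2(2.4 - -2.3) = 2(4.7) = 9.4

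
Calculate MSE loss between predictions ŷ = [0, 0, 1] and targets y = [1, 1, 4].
MSE = 3.667

MSE = (1/3)((0-1)² + (0-1)² + (1-4)²) = (1/3)(1 + 1 + 9) = 3.667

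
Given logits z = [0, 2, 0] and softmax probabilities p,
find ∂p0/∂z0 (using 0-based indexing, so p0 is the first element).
∂p0/∂z0 = 0.09516

p = softmax(z) = [0.1065, 0.787, 0.1065]
p0 = 0.1065

∂p0/∂z0 = p0(1 - p0) = 0.1065 × (1 - 0.1065) = 0.09516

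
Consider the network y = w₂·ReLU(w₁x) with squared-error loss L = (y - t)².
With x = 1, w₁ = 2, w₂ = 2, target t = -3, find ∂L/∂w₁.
∂L/∂w₁ = 28

Forward pass:
z = w₁x = 2×1 = 2
h = ReLU(2) = 2
y = w₂h = 2×2 = 4

Backward pass:
∂L/∂y = 2(y - t) = 2(4 - -3) = 14
∂y/∂h = w₂ = 2
∂h/∂z = 1 (ReLU derivative)
∂z/∂w₁ = x = 1

∂L/∂w₁ = 14 × 2 × 1 × 1 = 28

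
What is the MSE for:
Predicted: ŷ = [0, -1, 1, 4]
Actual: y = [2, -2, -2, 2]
MSE = 4.5

MSE = (1/4)((0-2)² + (-1--2)² + (1--2)² + (4-2)²) = (1/4)(4 + 1 + 9 + 4) = 4.5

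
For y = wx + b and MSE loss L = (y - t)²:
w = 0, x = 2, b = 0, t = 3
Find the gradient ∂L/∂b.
∂L/∂b = -6

y = wx + b = (0)(2) + 0 = 0
∂L/∂y = 2(y - t) = 2(0 - 3) = -6
∂y/∂b = 1
∂L/∂b = ∂L/∂y · ∂y/∂b = -6 × 1 = -6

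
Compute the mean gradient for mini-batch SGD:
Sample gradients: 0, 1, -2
Average gradient = -0.3333

Average = (1/3)(0 + 1 + -2) = -1/3 = -0.3333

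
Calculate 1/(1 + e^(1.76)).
0.1468

sigmoid(-1.76) = 1/(1 + e^(1.76)) = 1/(1 + 5.812) = 0.1468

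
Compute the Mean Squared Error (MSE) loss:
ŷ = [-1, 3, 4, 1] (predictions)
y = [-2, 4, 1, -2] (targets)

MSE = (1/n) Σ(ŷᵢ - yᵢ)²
MSE = 5

MSE = (1/4)((-1--2)² + (3-4)² + (4-1)² + (1--2)²) = (1/4)(1 + 1 + 9 + 9) = 5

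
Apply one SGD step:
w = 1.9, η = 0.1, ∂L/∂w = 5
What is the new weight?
w_new = 1.4

w_new = w - η·∂L/∂w = 1.9 - 0.1×(5) = 1.9 - (0.5) = 1.4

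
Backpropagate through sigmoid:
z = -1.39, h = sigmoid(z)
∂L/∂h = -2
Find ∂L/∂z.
∂L/∂z = -0.3193

σ(-1.39) = 0.1994
σ'(-1.39) = σ(-1.39)(1 - σ(-1.39)) = 0.1994 × 0.8006 = 0.1596
∂L/∂z = ∂L/∂h · σ'(z) = -2 × 0.1596 = -0.3193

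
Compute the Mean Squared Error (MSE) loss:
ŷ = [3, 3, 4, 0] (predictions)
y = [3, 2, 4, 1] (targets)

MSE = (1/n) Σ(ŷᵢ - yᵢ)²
MSE = 0.5

MSE = (1/4)((3-3)² + (3-2)² + (4-4)² + (0-1)²) = (1/4)(0 + 1 + 0 + 1) = 0.5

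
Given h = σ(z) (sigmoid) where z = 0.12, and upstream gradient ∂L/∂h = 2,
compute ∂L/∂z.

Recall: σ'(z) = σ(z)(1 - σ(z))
∂L/∂z = 0.4982

σ(0.12) = 0.53
σ'(0.12) = σ(0.12)(1 - σ(0.12)) = 0.53 × 0.47 = 0.2491
∂L/∂z = ∂L/∂h · σ'(z) = 2 × 0.2491 = 0.4982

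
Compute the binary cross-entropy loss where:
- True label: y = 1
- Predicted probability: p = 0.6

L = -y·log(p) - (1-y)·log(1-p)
L = 0.5108

L = -1·log(0.6) - 0·log(0.4) = -log(0.6) = 0.5108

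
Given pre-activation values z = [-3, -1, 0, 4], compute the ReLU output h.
h = [0, 0, 0, 4]

ReLU applied element-wise: max(0,-3)=0, max(0,-1)=0, max(0,0)=0, max(0,4)=4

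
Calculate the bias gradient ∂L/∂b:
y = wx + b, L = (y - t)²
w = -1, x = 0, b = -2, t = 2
∂L/∂b = -8

y = wx + b = (-1)(0) + -2 = -2
∂L/∂y = 2(y - t) = 2(-2 - 2) = -8
∂y/∂b = 1
∂L/∂b = ∂L/∂y · ∂y/∂b = -8 × 1 = -8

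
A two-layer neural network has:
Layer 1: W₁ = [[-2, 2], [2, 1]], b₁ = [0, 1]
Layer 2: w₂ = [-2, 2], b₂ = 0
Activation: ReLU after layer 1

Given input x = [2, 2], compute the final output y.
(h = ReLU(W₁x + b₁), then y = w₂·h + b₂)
y = 14

Layer 1 pre-activation: z₁ = [0, 7]
After ReLU: h = [0, 7]
Layer 2 output: y = -2×0 + 2×7 + 0 = 14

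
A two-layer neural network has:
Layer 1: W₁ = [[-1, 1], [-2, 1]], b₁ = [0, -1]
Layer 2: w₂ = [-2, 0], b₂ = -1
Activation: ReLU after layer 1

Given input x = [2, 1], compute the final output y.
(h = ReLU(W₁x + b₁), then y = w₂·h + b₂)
y = -1

Layer 1 pre-activation: z₁ = [-1, -4]
After ReLU: h = [0, 0]
Layer 2 output: y = -2×0 + 0×0 + -1 = -1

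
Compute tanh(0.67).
0.585

tanh(0.67) = (e^(0.67) - e^(-0.67))/(e^(0.67) + e^(-0.67)) = 0.585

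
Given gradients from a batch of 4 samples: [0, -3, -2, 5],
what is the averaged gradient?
Average gradient = 0

Average = (1/4)(0 + -3 + -2 + 5) = 0/4 = 0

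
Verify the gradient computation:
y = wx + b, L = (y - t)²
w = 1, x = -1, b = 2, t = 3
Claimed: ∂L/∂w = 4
Correct

y = (1)(-1) + 2 = 1
∂L/∂y = 2(y - t) = 2(1 - 3) = -4
∂y/∂w = x = -1
∂L/∂w = -4 × -1 = 4

Claimed value: 4
Correct: The correct gradient is 4.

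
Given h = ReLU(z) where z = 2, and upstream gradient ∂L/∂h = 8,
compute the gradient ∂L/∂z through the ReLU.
∂L/∂z = 8

h = ReLU(2) = 2
Since z > 0: ∂h/∂z = 1
∂L/∂z = ∂L/∂h · ∂h/∂z = 8 × 1 = 8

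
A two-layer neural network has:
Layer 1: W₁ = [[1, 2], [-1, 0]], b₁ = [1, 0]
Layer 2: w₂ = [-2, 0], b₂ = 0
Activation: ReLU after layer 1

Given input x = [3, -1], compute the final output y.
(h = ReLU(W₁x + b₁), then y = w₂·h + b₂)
y = -4

Layer 1 pre-activation: z₁ = [2, -3]
After ReLU: h = [2, 0]
Layer 2 output: y = -2×2 + 0×0 + 0 = -4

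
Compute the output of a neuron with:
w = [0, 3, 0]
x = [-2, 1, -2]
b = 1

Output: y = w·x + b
y = 4

y = (0)(-2) + (3)(1) + (0)(-2) + 1 = 4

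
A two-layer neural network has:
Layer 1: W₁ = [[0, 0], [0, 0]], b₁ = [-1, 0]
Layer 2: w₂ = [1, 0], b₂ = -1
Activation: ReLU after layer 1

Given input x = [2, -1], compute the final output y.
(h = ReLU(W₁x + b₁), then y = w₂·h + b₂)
y = -1

Layer 1 pre-activation: z₁ = [-1, 0]
After ReLU: h = [0, 0]
Layer 2 output: y = 1×0 + 0×0 + -1 = -1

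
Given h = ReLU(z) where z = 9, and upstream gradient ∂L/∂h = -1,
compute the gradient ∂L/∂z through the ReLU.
∂L/∂z = -1

h = ReLU(9) = 9
Since z > 0: ∂h/∂z = 1
∂L/∂z = ∂L/∂h · ∂h/∂z = -1 × 1 = -1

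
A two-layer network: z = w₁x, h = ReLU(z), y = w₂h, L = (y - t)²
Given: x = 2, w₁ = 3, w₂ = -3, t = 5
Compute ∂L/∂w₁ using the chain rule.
∂L/∂w₁ = 276

Forward pass:
z = w₁x = 3×2 = 6
h = ReLU(6) = 6
y = w₂h = -3×6 = -18

Backward pass:
∂L/∂y = 2(y - t) = 2(-18 - 5) = -46
∂y/∂h = w₂ = -3
∂h/∂z = 1 (ReLU derivative)
∂z/∂w₁ = x = 2

∂L/∂w₁ = -46 × -3 × 1 × 2 = 276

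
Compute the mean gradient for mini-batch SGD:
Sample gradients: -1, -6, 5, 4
Average gradient = 0.5

Average = (1/4)(-1 + -6 + 5 + 4) = 2/4 = 0.5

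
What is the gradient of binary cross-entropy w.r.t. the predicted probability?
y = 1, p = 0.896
∂L/∂p = -1.116

∂L/∂p = -y/p + (1-y)/(1-p) = -1/0.896 + 0 = -1.116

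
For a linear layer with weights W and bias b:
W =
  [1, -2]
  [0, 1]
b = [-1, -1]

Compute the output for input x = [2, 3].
y = [-5, 2]

Wx = [1×2 + -2×3, 0×2 + 1×3]
   = [-4, 3]
y = Wx + b = [-4 + -1, 3 + -1] = [-5, 2]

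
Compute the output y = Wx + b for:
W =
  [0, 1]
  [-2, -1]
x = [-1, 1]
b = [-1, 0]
y = [0, 1]

Wx = [0×-1 + 1×1, -2×-1 + -1×1]
   = [1, 1]
y = Wx + b = [1 + -1, 1 + 0] = [0, 1]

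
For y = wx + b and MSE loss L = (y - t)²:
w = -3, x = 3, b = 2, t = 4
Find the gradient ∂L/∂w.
∂L/∂w = -66

y = wx + b = (-3)(3) + 2 = -7
∂L/∂y = 2(y - t) = 2(-7 - 4) = -22
∂y/∂w = x = 3
∂L/∂w = ∂L/∂y · ∂y/∂w = -22 × 3 = -66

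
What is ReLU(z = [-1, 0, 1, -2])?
h = [0, 0, 1, 0]

ReLU applied element-wise: max(0,-1)=0, max(0,0)=0, max(0,1)=1, max(0,-2)=0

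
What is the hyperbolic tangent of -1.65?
-0.9289

tanh(-1.65) = (e^(-1.65) - e^(1.65))/(e^(-1.65) + e^(1.65)) = -0.9289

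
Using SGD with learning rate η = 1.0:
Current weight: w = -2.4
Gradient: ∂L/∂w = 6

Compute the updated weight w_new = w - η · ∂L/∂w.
w_new = -8.4

w_new = w - η·∂L/∂w = -2.4 - 1.0×(6) = -2.4 - (6) = -8.4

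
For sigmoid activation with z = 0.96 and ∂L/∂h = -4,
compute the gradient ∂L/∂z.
∂L/∂z = -0.8009

σ(0.96) = 0.7231
σ'(0.96) = σ(0.96)(1 - σ(0.96)) = 0.7231 × 0.2769 = 0.2002
∂L/∂z = ∂L/∂h · σ'(z) = -4 × 0.2002 = -0.8009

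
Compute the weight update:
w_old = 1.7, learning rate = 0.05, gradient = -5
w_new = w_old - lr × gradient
w_new = 1.95

w_new = w - η·∂L/∂w = 1.7 - 0.05×(-5) = 1.7 - (-0.25) = 1.95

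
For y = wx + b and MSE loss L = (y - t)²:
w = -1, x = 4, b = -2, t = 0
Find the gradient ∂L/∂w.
∂L/∂w = -48

y = wx + b = (-1)(4) + -2 = -6
∂L/∂y = 2(y - t) = 2(-6 - 0) = -12
∂y/∂w = x = 4
∂L/∂w = ∂L/∂y · ∂y/∂w = -12 × 4 = -48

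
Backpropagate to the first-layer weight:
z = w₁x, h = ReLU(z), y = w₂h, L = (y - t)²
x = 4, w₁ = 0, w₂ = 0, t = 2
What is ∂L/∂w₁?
∂L/∂w₁ = 0

Forward pass:
z = w₁x = 0×4 = 0
h = ReLU(0) = 0
y = w₂h = 0×0 = 0

Backward pass:
∂L/∂y = 2(y - t) = 2(0 - 2) = -4
∂y/∂h = w₂ = 0
∂h/∂z = 0 (ReLU derivative)
∂z/∂w₁ = x = 4

∂L/∂w₁ = -4 × 0 × 0 × 4 = 0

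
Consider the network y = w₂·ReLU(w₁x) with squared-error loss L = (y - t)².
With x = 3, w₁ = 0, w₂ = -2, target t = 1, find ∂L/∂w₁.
∂L/∂w₁ = 0

Forward pass:
z = w₁x = 0×3 = 0
h = ReLU(0) = 0
y = w₂h = -2×0 = 0

Backward pass:
∂L/∂y = 2(y - t) = 2(0 - 1) = -2
∂y/∂h = w₂ = -2
∂h/∂z = 0 (ReLU derivative)
∂z/∂w₁ = x = 3

∂L/∂w₁ = -2 × -2 × 0 × 3 = 0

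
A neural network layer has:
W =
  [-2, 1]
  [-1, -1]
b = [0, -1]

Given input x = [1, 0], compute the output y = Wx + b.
y = [-2, -2]

Wx = [-2×1 + 1×0, -1×1 + -1×0]
   = [-2, -1]
y = Wx + b = [-2 + 0, -1 + -1] = [-2, -2]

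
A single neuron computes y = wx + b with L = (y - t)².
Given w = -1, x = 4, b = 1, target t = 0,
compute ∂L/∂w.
∂L/∂w = -24

y = wx + b = (-1)(4) + 1 = -3
∂L/∂y = 2(y - t) = 2(-3 - 0) = -6
∂y/∂w = x = 4
∂L/∂w = ∂L/∂y · ∂y/∂w = -6 × 4 = -24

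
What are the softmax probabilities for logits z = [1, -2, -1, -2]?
p = [0.8098, 0.0403, 0.1096, 0.0403]

exp(z) = [2.718, 0.1353, 0.3679, 0.1353]
Sum = 3.357
p = [0.8098, 0.0403, 0.1096, 0.0403]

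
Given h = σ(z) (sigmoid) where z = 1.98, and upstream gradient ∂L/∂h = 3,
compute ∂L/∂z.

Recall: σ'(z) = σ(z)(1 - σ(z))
∂L/∂z = 0.3198

σ(1.98) = 0.8787
σ'(1.98) = σ(1.98)(1 - σ(1.98)) = 0.8787 × 0.1213 = 0.1066
∂L/∂z = ∂L/∂h · σ'(z) = 3 × 0.1066 = 0.3198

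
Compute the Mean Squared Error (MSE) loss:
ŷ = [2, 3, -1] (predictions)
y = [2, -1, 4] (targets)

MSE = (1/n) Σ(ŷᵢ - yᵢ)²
MSE = 13.67

MSE = (1/3)((2-2)² + (3--1)² + (-1-4)²) = (1/3)(0 + 16 + 25) = 13.67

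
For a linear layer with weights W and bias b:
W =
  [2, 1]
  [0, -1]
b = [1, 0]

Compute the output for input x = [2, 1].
y = [6, -1]

Wx = [2×2 + 1×1, 0×2 + -1×1]
   = [5, -1]
y = Wx + b = [5 + 1, -1 + 0] = [6, -1]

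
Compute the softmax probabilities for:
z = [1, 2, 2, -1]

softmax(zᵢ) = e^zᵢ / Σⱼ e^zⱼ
p = [0.1522, 0.4136, 0.4136, 0.0206]

exp(z) = [2.718, 7.389, 7.389, 0.3679]
Sum = 17.86
p = [0.1522, 0.4136, 0.4136, 0.0206]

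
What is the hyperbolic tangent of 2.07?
0.9687

tanh(2.07) = (e^(2.07) - e^(-2.07))/(e^(2.07) + e^(-2.07)) = 0.9687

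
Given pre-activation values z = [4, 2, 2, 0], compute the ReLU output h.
h = [4, 2, 2, 0]

ReLU applied element-wise: max(0,4)=4, max(0,2)=2, max(0,2)=2, max(0,0)=0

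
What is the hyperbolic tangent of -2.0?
-0.964

tanh(-2.0) = (e^(-2.0) - e^(2.0))/(e^(-2.0) + e^(2.0)) = -0.964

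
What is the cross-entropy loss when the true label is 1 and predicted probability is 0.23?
L = 1.47

L = -1·log(0.23) - 0·log(0.77) = -log(0.23) = 1.47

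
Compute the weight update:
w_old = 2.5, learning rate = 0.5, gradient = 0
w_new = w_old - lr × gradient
w_new = 2.5

w_new = w - η·∂L/∂w = 2.5 - 0.5×(0) = 2.5 - (0) = 2.5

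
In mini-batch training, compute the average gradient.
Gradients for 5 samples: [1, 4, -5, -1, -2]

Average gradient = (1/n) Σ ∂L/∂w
Average gradient = -0.6

Average = (1/5)(1 + 4 + -5 + -1 + -2) = -3/5 = -0.6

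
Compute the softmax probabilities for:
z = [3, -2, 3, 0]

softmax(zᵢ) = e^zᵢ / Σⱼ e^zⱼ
p = [0.4863, 0.0033, 0.4863, 0.0242]

exp(z) = [20.09, 0.1353, 20.09, 1]
Sum = 41.31
p = [0.4863, 0.0033, 0.4863, 0.0242]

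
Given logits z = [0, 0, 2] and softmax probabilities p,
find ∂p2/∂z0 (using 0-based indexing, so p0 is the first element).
∂p2/∂z0 = -0.08382

p = softmax(z) = [0.1065, 0.1065, 0.787]
p2 = 0.787, p0 = 0.1065

∂p2/∂z0 = -p2 × p0 = -0.787 × 0.1065 = -0.08382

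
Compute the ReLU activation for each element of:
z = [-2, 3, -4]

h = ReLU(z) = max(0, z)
h = [0, 3, 0]

ReLU applied element-wise: max(0,-2)=0, max(0,3)=3, max(0,-4)=0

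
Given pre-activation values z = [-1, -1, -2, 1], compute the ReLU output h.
h = [0, 0, 0, 1]

ReLU applied element-wise: max(0,-1)=0, max(0,-1)=0, max(0,-2)=0, max(0,1)=1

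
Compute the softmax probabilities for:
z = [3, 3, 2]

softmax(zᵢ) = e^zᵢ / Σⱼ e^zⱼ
p = [0.4223, 0.4223, 0.1554]

exp(z) = [20.09, 20.09, 7.389]
Sum = 47.56
p = [0.4223, 0.4223, 0.1554]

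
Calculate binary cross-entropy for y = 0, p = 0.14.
L = 0.1508

L = -0·log(0.14) - 1·log(0.86) = -log(0.86) = 0.1508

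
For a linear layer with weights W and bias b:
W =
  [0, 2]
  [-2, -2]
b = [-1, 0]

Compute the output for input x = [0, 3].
y = [5, -6]

Wx = [0×0 + 2×3, -2×0 + -2×3]
   = [6, -6]
y = Wx + b = [6 + -1, -6 + 0] = [5, -6]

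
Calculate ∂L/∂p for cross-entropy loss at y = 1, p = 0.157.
∂L/∂p = -6.369

∂L/∂p = -y/p + (1-y)/(1-p) = -1/0.157 + 0 = -6.369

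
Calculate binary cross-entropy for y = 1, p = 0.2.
L = 1.609

L = -1·log(0.2) - 0·log(0.8) = -log(0.2) = 1.609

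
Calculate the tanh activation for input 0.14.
0.1391

tanh(0.14) = (e^(0.14) - e^(-0.14))/(e^(0.14) + e^(-0.14)) = 0.1391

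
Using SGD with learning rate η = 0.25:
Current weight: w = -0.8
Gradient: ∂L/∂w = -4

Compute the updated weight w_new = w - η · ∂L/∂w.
w_new = 0.2

w_new = w - η·∂L/∂w = -0.8 - 0.25×(-4) = -0.8 - (-1) = 0.2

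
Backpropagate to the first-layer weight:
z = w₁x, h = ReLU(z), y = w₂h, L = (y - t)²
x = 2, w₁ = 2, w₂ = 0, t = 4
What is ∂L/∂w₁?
∂L/∂w₁ = 0

Forward pass:
z = w₁x = 2×2 = 4
h = ReLU(4) = 4
y = w₂h = 0×4 = 0

Backward pass:
∂L/∂y = 2(y - t) = 2(0 - 4) = -8
∂y/∂h = w₂ = 0
∂h/∂z = 1 (ReLU derivative)
∂z/∂w₁ = x = 2

∂L/∂w₁ = -8 × 0 × 1 × 2 = 0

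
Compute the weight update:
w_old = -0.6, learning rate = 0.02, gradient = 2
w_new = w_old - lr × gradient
w_new = -0.64

w_new = w - η·∂L/∂w = -0.6 - 0.02×(2) = -0.6 - (0.04) = -0.64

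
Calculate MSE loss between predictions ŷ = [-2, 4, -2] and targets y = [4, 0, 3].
MSE = 25.67

MSE = (1/3)((-2-4)² + (4-0)² + (-2-3)²) = (1/3)(36 + 16 + 25) = 25.67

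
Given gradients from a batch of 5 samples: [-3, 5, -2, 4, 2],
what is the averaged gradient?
Average gradient = 1.2

Average = (1/5)(-3 + 5 + -2 + 4 + 2) = 6/5 = 1.2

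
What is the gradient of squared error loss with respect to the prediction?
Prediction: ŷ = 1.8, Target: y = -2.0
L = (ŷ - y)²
∂L/∂ŷ = 7.6

∂L/∂ŷ = 2(ŷ - y) = 2(1.8 - -2.0) = 2(3.8) = 7.6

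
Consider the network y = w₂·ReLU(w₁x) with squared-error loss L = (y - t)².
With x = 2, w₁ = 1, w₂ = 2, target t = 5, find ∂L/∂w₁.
∂L/∂w₁ = -8

Forward pass:
z = w₁x = 1×2 = 2
h = ReLU(2) = 2
y = w₂h = 2×2 = 4

Backward pass:
∂L/∂y = 2(y - t) = 2(4 - 5) = -2
∂y/∂h = w₂ = 2
∂h/∂z = 1 (ReLU derivative)
∂z/∂w₁ = x = 2

∂L/∂w₁ = -2 × 2 × 1 × 2 = -8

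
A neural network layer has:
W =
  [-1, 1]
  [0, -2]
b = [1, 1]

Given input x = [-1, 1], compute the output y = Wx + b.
y = [3, -1]

Wx = [-1×-1 + 1×1, 0×-1 + -2×1]
   = [2, -2]
y = Wx + b = [2 + 1, -2 + 1] = [3, -1]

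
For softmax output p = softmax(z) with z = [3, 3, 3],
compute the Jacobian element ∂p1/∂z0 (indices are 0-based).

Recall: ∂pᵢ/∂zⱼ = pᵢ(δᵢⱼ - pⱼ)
∂p1/∂z0 = -0.1111

p = softmax(z) = [0.3333, 0.3333, 0.3333]
p1 = 0.3333, p0 = 0.3333

∂p1/∂z0 = -p1 × p0 = -0.3333 × 0.3333 = -0.1111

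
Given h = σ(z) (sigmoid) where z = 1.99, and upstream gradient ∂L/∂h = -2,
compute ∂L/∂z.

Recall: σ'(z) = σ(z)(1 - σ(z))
∂L/∂z = -0.2116

σ(1.99) = 0.8797
σ'(1.99) = σ(1.99)(1 - σ(1.99)) = 0.8797 × 0.1203 = 0.1058
∂L/∂z = ∂L/∂h · σ'(z) = -2 × 0.1058 = -0.2116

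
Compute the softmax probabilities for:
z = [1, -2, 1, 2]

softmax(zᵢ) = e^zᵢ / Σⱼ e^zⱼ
p = [0.2097, 0.0104, 0.2097, 0.5701]

exp(z) = [2.718, 0.1353, 2.718, 7.389]
Sum = 12.96
p = [0.2097, 0.0104, 0.2097, 0.5701]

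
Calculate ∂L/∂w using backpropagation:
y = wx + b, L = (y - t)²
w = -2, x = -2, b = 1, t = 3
∂L/∂w = -8

y = wx + b = (-2)(-2) + 1 = 5
∂L/∂y = 2(y - t) = 2(5 - 3) = 4
∂y/∂w = x = -2
∂L/∂w = ∂L/∂y · ∂y/∂w = 4 × -2 = -8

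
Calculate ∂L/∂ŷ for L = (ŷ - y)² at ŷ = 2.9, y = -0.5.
∂L/∂ŷ = 6.8

∂L/∂ŷ = 2(ŷ - y) = 2(2.9 - -0.5) = 2(3.4) = 6.8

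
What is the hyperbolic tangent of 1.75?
0.9414

tanh(1.75) = (e^(1.75) - e^(-1.75))/(e^(1.75) + e^(-1.75)) = 0.9414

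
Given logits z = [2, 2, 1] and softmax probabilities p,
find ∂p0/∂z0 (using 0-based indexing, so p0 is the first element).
∂p0/∂z0 = 0.244

p = softmax(z) = [0.4223, 0.4223, 0.1554]
p0 = 0.4223

∂p0/∂z0 = p0(1 - p0) = 0.4223 × (1 - 0.4223) = 0.244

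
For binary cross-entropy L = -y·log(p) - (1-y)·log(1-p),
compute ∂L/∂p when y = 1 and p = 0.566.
∂L/∂p = -1.767

∂L/∂p = -y/p + (1-y)/(1-p) = -1/0.566 + 0 = -1.767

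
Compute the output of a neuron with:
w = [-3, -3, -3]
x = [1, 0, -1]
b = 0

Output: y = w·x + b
y = 0

y = (-3)(1) + (-3)(0) + (-3)(-1) + 0 = 0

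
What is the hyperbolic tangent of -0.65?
-0.5717

tanh(-0.65) = (e^(-0.65) - e^(0.65))/(e^(-0.65) + e^(0.65)) = -0.5717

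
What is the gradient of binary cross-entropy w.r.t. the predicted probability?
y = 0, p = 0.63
∂L/∂p = 2.703

∂L/∂p = -y/p + (1-y)/(1-p) = 0 + 1/0.37 = 2.703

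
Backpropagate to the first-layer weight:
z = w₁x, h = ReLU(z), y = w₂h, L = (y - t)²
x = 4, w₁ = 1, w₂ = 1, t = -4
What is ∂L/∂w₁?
∂L/∂w₁ = 64

Forward pass:
z = w₁x = 1×4 = 4
h = ReLU(4) = 4
y = w₂h = 1×4 = 4

Backward pass:
∂L/∂y = 2(y - t) = 2(4 - -4) = 16
∂y/∂h = w₂ = 1
∂h/∂z = 1 (ReLU derivative)
∂z/∂w₁ = x = 4

∂L/∂w₁ = 16 × 1 × 1 × 4 = 64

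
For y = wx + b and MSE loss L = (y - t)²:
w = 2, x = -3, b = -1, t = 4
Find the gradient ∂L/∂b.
∂L/∂b = -22

y = wx + b = (2)(-3) + -1 = -7
∂L/∂y = 2(y - t) = 2(-7 - 4) = -22
∂y/∂b = 1
∂L/∂b = ∂L/∂y · ∂y/∂b = -22 × 1 = -22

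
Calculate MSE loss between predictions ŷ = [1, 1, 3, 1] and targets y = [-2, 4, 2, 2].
MSE = 5

MSE = (1/4)((1--2)² + (1-4)² + (3-2)² + (1-2)²) = (1/4)(9 + 9 + 1 + 1) = 5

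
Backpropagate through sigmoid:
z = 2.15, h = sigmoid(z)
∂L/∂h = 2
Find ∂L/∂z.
∂L/∂z = 0.1869

σ(2.15) = 0.8957
σ'(2.15) = σ(2.15)(1 - σ(2.15)) = 0.8957 × 0.1043 = 0.09345
∂L/∂z = ∂L/∂h · σ'(z) = 2 × 0.09345 = 0.1869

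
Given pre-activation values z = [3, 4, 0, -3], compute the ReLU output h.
h = [3, 4, 0, 0]

ReLU applied element-wise: max(0,3)=3, max(0,4)=4, max(0,0)=0, max(0,-3)=0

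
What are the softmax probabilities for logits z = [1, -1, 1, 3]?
p = [0.105, 0.0142, 0.105, 0.7758]

exp(z) = [2.718, 0.3679, 2.718, 20.09]
Sum = 25.89
p = [0.105, 0.0142, 0.105, 0.7758]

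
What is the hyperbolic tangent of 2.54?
0.9876

tanh(2.54) = (e^(2.54) - e^(-2.54))/(e^(2.54) + e^(-2.54)) = 0.9876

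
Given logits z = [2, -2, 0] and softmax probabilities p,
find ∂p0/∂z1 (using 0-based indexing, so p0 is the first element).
∂p0/∂z1 = -0.01376

p = softmax(z) = [0.8668, 0.01588, 0.1173]
p0 = 0.8668, p1 = 0.01588

∂p0/∂z1 = -p0 × p1 = -0.8668 × 0.01588 = -0.01376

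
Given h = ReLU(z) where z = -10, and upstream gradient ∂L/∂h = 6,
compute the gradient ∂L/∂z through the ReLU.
∂L/∂z = 0

h = ReLU(-10) = 0
Since z < 0: ∂h/∂z = 0
∂L/∂z = ∂L/∂h · ∂h/∂z = 6 × 0 = 0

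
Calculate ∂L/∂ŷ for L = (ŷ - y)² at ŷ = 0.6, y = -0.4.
∂L/∂ŷ = 2.0

∂L/∂ŷ = 2(ŷ - y) = 2(0.6 - -0.4) = 2(1.0) = 2.0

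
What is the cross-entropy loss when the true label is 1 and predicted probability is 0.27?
L = 1.309

L = -1·log(0.27) - 0·log(0.73) = -log(0.27) = 1.309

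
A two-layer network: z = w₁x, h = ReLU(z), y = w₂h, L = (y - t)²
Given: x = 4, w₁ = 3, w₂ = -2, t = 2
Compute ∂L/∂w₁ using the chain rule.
∂L/∂w₁ = 416

Forward pass:
z = w₁x = 3×4 = 12
h = ReLU(12) = 12
y = w₂h = -2×12 = -24

Backward pass:
∂L/∂y = 2(y - t) = 2(-24 - 2) = -52
∂y/∂h = w₂ = -2
∂h/∂z = 1 (ReLU derivative)
∂z/∂w₁ = x = 4

∂L/∂w₁ = -52 × -2 × 1 × 4 = 416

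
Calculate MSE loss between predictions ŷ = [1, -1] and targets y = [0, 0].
MSE = 1

MSE = (1/2)((1-0)² + (-1-0)²) = (1/2)(1 + 1) = 1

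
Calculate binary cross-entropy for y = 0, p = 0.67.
L = 1.109

L = -0·log(0.67) - 1·log(0.33) = -log(0.33) = 1.109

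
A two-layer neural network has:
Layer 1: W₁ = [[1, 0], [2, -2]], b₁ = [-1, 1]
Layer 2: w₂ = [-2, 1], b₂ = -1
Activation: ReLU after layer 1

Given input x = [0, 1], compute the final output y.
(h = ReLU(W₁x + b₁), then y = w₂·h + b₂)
y = -1

Layer 1 pre-activation: z₁ = [-1, -1]
After ReLU: h = [0, 0]
Layer 2 output: y = -2×0 + 1×0 + -1 = -1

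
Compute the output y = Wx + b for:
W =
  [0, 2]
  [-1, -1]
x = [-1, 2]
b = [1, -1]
y = [5, -2]

Wx = [0×-1 + 2×2, -1×-1 + -1×2]
   = [4, -1]
y = Wx + b = [4 + 1, -1 + -1] = [5, -2]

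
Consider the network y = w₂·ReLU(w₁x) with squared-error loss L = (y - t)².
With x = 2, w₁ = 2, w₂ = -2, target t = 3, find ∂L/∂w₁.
∂L/∂w₁ = 88

Forward pass:
z = w₁x = 2×2 = 4
h = ReLU(4) = 4
y = w₂h = -2×4 = -8

Backward pass:
∂L/∂y = 2(y - t) = 2(-8 - 3) = -22
∂y/∂h = w₂ = -2
∂h/∂z = 1 (ReLU derivative)
∂z/∂w₁ = x = 2

∂L/∂w₁ = -22 × -2 × 1 × 2 = 88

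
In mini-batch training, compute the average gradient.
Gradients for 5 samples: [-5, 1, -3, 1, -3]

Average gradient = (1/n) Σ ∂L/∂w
Average gradient = -1.8

Average = (1/5)(-5 + 1 + -3 + 1 + -3) = -9/5 = -1.8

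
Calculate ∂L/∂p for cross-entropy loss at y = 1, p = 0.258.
∂L/∂p = -3.876

∂L/∂p = -y/p + (1-y)/(1-p) = -1/0.258 + 0 = -3.876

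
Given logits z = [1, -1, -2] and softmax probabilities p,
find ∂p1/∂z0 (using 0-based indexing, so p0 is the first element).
∂p1/∂z0 = -0.09636

p = softmax(z) = [0.8438, 0.1142, 0.04201]
p1 = 0.1142, p0 = 0.8438

∂p1/∂z0 = -p1 × p0 = -0.1142 × 0.8438 = -0.09636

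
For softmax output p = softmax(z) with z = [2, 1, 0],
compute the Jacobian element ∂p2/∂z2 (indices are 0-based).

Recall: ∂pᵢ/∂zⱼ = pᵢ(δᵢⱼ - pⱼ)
∂p2/∂z2 = 0.08193

p = softmax(z) = [0.6652, 0.2447, 0.09003]
p2 = 0.09003

∂p2/∂z2 = p2(1 - p2) = 0.09003 × (1 - 0.09003) = 0.08193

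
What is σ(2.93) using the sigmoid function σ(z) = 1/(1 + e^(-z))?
0.9493

sigmoid(2.93) = 1/(1 + e^(-2.93)) = 1/(1 + 0.0534) = 0.9493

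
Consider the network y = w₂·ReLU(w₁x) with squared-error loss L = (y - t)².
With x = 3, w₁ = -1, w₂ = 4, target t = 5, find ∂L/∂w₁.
∂L/∂w₁ = 0

Forward pass:
z = w₁x = -1×3 = -3
h = ReLU(-3) = 0
y = w₂h = 4×0 = 0

Backward pass:
∂L/∂y = 2(y - t) = 2(0 - 5) = -10
∂y/∂h = w₂ = 4
∂h/∂z = 0 (ReLU derivative)
∂z/∂w₁ = x = 3

∂L/∂w₁ = -10 × 4 × 0 × 3 = 0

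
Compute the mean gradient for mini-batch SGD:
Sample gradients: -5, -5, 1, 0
Average gradient = -2.25

Average = (1/4)(-5 + -5 + 1 + 0) = -9/4 = -2.25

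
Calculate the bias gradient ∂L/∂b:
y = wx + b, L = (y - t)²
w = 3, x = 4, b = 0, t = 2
∂L/∂b = 20

y = wx + b = (3)(4) + 0 = 12
∂L/∂y = 2(y - t) = 2(12 - 2) = 20
∂y/∂b = 1
∂L/∂b = ∂L/∂y · ∂y/∂b = 20 × 1 = 20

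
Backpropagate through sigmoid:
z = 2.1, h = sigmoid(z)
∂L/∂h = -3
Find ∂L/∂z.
∂L/∂z = -0.2916

σ(2.1) = 0.8909
σ'(2.1) = σ(2.1)(1 - σ(2.1)) = 0.8909 × 0.1091 = 0.09719
∂L/∂z = ∂L/∂h · σ'(z) = -3 × 0.09719 = -0.2916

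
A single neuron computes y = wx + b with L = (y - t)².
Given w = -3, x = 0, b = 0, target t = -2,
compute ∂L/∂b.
∂L/∂b = 4

y = wx + b = (-3)(0) + 0 = 0
∂L/∂y = 2(y - t) = 2(0 - -2) = 4
∂y/∂b = 1
∂L/∂b = ∂L/∂y · ∂y/∂b = 4 × 1 = 4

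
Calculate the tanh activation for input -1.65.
-0.9289

tanh(-1.65) = (e^(-1.65) - e^(1.65))/(e^(-1.65) + e^(1.65)) = -0.9289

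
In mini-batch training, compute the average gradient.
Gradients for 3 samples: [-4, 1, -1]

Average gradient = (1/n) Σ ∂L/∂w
Average gradient = -1.333

Average = (1/3)(-4 + 1 + -1) = -4/3 = -1.333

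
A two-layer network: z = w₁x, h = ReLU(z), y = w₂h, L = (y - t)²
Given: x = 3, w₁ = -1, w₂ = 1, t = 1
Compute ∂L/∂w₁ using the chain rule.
∂L/∂w₁ = 0

Forward pass:
z = w₁x = -1×3 = -3
h = ReLU(-3) = 0
y = w₂h = 1×0 = 0

Backward pass:
∂L/∂y = 2(y - t) = 2(0 - 1) = -2
∂y/∂h = w₂ = 1
∂h/∂z = 0 (ReLU derivative)
∂z/∂w₁ = x = 3

∂L/∂w₁ = -2 × 1 × 0 × 3 = 0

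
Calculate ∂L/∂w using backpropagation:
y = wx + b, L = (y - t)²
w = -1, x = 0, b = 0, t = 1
∂L/∂w = 0

y = wx + b = (-1)(0) + 0 = 0
∂L/∂y = 2(y - t) = 2(0 - 1) = -2
∂y/∂w = x = 0
∂L/∂w = ∂L/∂y · ∂y/∂w = -2 × 0 = 0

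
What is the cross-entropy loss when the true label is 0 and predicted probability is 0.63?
L = 0.9943

L = -0·log(0.63) - 1·log(0.37) = -log(0.37) = 0.9943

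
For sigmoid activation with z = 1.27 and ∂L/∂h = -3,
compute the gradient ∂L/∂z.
∂L/∂z = -0.5136

σ(1.27) = 0.7807
σ'(1.27) = σ(1.27)(1 - σ(1.27)) = 0.7807 × 0.2193 = 0.1712
∂L/∂z = ∂L/∂h · σ'(z) = -3 × 0.1712 = -0.5136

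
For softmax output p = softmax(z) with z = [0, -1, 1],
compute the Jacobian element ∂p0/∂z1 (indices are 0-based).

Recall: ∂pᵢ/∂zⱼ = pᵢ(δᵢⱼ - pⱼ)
∂p0/∂z1 = -0.02203

p = softmax(z) = [0.2447, 0.09003, 0.6652]
p0 = 0.2447, p1 = 0.09003

∂p0/∂z1 = -p0 × p1 = -0.2447 × 0.09003 = -0.02203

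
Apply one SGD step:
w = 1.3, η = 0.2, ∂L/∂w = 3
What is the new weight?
w_new = 0.7

w_new = w - η·∂L/∂w = 1.3 - 0.2×(3) = 1.3 - (0.6) = 0.7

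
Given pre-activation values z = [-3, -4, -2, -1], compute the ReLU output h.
h = [0, 0, 0, 0]

ReLU applied element-wise: max(0,-3)=0, max(0,-4)=0, max(0,-2)=0, max(0,-1)=0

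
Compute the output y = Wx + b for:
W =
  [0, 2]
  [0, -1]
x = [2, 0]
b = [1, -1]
y = [1, -1]

Wx = [0×2 + 2×0, 0×2 + -1×0]
   = [0, 0]
y = Wx + b = [0 + 1, 0 + -1] = [1, -1]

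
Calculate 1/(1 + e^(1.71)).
0.1532

sigmoid(-1.71) = 1/(1 + e^(1.71)) = 1/(1 + 5.529) = 0.1532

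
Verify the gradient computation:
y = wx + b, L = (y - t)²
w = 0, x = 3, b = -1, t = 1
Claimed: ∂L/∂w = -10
Incorrect

y = (0)(3) + -1 = -1
∂L/∂y = 2(y - t) = 2(-1 - 1) = -4
∂y/∂w = x = 3
∂L/∂w = -4 × 3 = -12

Claimed value: -10
Incorrect: The correct gradient is -12.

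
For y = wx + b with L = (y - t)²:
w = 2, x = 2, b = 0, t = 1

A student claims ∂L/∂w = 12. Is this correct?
Correct

y = (2)(2) + 0 = 4
∂L/∂y = 2(y - t) = 2(4 - 1) = 6
∂y/∂w = x = 2
∂L/∂w = 6 × 2 = 12

Claimed value: 12
Correct: The correct gradient is 12.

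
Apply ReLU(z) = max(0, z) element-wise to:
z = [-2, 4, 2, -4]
h = [0, 4, 2, 0]

ReLU applied element-wise: max(0,-2)=0, max(0,4)=4, max(0,2)=2, max(0,-4)=0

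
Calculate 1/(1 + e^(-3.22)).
0.9616

sigmoid(3.22) = 1/(1 + e^(-3.22)) = 1/(1 + 0.03996) = 0.9616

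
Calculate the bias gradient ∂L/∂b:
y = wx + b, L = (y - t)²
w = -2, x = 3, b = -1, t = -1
∂L/∂b = -12

y = wx + b = (-2)(3) + -1 = -7
∂L/∂y = 2(y - t) = 2(-7 - -1) = -12
∂y/∂b = 1
∂L/∂b = ∂L/∂y · ∂y/∂b = -12 × 1 = -12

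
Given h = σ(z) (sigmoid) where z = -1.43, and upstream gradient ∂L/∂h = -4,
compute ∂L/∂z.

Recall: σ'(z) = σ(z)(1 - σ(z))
∂L/∂z = -0.6232

σ(-1.43) = 0.1931
σ'(-1.43) = σ(-1.43)(1 - σ(-1.43)) = 0.1931 × 0.8069 = 0.1558
∂L/∂z = ∂L/∂h · σ'(z) = -4 × 0.1558 = -0.6232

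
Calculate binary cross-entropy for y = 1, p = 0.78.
L = 0.2485

L = -1·log(0.78) - 0·log(0.22) = -log(0.78) = 0.2485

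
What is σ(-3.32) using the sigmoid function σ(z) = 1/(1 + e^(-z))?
0.03489

sigmoid(-3.32) = 1/(1 + e^(3.32)) = 1/(1 + 27.66) = 0.03489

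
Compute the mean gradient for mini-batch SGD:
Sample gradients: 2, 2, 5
Average gradient = 3

Average = (1/3)(2 + 2 + 5) = 9/3 = 3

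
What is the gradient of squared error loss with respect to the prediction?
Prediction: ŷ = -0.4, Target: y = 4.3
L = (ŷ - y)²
∂L/∂ŷ = -9.4

∂L/∂ŷ = 2(ŷ - y) = 2(-0.4 - 4.3) = 2(-4.7) = -9.4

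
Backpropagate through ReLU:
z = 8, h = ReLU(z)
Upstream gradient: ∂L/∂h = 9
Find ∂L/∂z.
∂L/∂z = 9

h = ReLU(8) = 8
Since z > 0: ∂h/∂z = 1
∂L/∂z = ∂L/∂h · ∂h/∂z = 9 × 1 = 9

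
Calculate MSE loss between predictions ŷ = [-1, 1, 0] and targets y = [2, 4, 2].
MSE = 7.333

MSE = (1/3)((-1-2)² + (1-4)² + (0-2)²) = (1/3)(9 + 9 + 4) = 7.333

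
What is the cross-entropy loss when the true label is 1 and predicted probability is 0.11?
L = 2.207

L = -1·log(0.11) - 0·log(0.89) = -log(0.11) = 2.207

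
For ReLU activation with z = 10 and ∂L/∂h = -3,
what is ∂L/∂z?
∂L/∂z = -3

h = ReLU(10) = 10
Since z > 0: ∂h/∂z = 1
∂L/∂z = ∂L/∂h · ∂h/∂z = -3 × 1 = -3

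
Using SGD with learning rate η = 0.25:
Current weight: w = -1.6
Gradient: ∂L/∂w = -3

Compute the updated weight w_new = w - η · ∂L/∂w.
w_new = -0.85

w_new = w - η·∂L/∂w = -1.6 - 0.25×(-3) = -1.6 - (-0.75) = -0.85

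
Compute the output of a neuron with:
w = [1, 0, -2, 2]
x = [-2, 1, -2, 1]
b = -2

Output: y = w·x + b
y = 2

y = (1)(-2) + (0)(1) + (-2)(-2) + (2)(1) + -2 = 2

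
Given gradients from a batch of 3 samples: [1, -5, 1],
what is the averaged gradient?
Average gradient = -1

Average = (1/3)(1 + -5 + 1) = -3/3 = -1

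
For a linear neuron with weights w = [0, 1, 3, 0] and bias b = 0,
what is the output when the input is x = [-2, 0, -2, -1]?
y = -6

y = (0)(-2) + (1)(0) + (3)(-2) + (0)(-1) + 0 = -6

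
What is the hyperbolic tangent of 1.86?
0.9527

tanh(1.86) = (e^(1.86) - e^(-1.86))/(e^(1.86) + e^(-1.86)) = 0.9527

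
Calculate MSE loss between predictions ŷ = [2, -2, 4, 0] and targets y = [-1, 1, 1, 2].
MSE = 7.75

MSE = (1/4)((2--1)² + (-2-1)² + (4-1)² + (0-2)²) = (1/4)(9 + 9 + 9 + 4) = 7.75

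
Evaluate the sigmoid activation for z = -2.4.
0.08317

sigmoid(-2.4) = 1/(1 + e^(2.4)) = 1/(1 + 11.02) = 0.08317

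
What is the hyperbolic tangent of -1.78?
-0.9447

tanh(-1.78) = (e^(-1.78) - e^(1.78))/(e^(-1.78) + e^(1.78)) = -0.9447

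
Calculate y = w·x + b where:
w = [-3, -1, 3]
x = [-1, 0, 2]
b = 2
y = 11

y = (-3)(-1) + (-1)(0) + (3)(2) + 2 = 11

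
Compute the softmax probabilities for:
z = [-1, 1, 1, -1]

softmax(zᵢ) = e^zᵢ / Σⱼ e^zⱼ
p = [0.0596, 0.4404, 0.4404, 0.0596]

exp(z) = [0.3679, 2.718, 2.718, 0.3679]
Sum = 6.172
p = [0.0596, 0.4404, 0.4404, 0.0596]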